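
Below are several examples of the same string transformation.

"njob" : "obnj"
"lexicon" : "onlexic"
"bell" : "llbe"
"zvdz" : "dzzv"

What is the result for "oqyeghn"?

Each output is the input with this applied: move the last 2 characters to the front (rotate right by 2).
"oqyeghn" → "hnoqyeg".

hnoqyeg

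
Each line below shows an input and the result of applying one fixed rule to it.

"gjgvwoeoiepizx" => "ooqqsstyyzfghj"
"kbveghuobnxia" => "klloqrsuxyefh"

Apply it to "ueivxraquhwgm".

In each case the input is transformed by: sort the characters into alphabetical order, then shift every letter 10 places forward in the alphabet (wrapping around).
For "ueivxraquhwgm" the result is "koqrswabeefgh".

koqrswabeefgh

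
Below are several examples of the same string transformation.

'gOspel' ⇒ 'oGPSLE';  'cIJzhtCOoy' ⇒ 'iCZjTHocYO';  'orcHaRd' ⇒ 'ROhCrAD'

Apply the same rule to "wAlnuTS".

What's happening: flip the case of every letter, then swap each adjacent pair of characters (1↔2, 3↔4, ...).
On "wAlnuTS": the first step gives "WaLNUts", and the second then gives "aWNLtUs".

aWNLtUs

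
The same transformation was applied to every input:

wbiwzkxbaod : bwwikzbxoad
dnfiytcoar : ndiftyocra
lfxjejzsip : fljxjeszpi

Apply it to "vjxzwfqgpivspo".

jvzxfwgqipsvop

In each case the input is transformed by: swap each adjacent pair of characters (1↔2, 3↔4, ...).
Doing the same to "vjxzwfqgpivspo": "jvzxfwgqipsvop".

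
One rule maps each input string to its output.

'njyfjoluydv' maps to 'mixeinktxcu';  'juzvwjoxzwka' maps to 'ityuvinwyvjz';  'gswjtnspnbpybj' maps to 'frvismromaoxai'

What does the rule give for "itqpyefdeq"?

Each output is the input with this applied: shift every letter 1 place backward in the alphabet (wrapping around).
Applying that to "itqpyefdeq" gives "hspoxdecdp".

hspoxdecdp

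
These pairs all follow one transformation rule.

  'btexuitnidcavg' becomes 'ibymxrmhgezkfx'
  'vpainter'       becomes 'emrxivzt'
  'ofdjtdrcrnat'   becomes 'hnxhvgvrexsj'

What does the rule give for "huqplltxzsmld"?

The pattern: move the first 2 characters to the end (rotate left by 2), then shift every letter 4 places forward in the alphabet (wrapping around).
Starting from "huqplltxzsmld": after the first operation, "qplltxzsmldhu"; after the second, "utppxbdwqphly".
(Check on "ofdjtdrcrnat": → "djtdrcrnatof" → "hnxhvgvrexsj" ✓)

utppxbdwqphly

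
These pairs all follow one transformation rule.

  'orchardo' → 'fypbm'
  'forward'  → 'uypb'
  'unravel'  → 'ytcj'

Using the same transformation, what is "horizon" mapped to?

In each case the input is transformed by: shift every letter 2 places backward in the alphabet (wrapping around), then delete the first 3 characters.
For "horizon", step one produces "fmpgxml"; step two turns that into "gxml".

gxml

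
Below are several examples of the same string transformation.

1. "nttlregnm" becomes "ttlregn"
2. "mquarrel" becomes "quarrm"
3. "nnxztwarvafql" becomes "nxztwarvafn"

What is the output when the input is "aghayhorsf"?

In each case the input is transformed by: delete the last 2 characters, then move the first character to the end.
Doing the same to "aghayhorsf": "ghayhora".

ghayhora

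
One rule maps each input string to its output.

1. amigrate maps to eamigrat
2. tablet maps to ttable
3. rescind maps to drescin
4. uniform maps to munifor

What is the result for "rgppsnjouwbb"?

brgppsnjouwb

Looking at the pairs, the operation is to move the last character to the front.
So "rgppsnjouwbb" becomes "brgppsnjouwb".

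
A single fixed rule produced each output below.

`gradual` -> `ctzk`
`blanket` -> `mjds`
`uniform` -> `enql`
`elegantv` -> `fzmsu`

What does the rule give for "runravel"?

The rule is to delete the first 3 characters, then shift every letter 1 place backward in the alphabet (wrapping around).
Working it through for "runravel": intermediate "ravel", final "qzudk".

qzudk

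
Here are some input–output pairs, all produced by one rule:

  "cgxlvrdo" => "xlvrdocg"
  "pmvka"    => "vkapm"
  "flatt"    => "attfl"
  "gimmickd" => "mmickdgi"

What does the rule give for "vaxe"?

The transformation: move the first 2 characters to the end (rotate left by 2).
For "vaxe" the result is "xeva".

xeva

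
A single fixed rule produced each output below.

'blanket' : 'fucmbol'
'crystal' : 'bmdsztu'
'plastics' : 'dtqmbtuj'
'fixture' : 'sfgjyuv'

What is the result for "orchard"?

sepsdib

Looking at the pairs, the operation is to move the last 2 characters to the front (rotate right by 2), then shift every letter 1 place forward in the alphabet (wrapping around).
Working it through for "orchard": intermediate "rdorcha", final "sepsdib".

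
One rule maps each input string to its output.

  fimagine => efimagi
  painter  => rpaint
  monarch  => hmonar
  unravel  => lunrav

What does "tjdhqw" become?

The transformation: move the last 2 characters to the front (rotate right by 2), then delete the first character.
Starting from "tjdhqw": after the first operation, "qwtjdh"; after the second, "wtjdh".

wtjdh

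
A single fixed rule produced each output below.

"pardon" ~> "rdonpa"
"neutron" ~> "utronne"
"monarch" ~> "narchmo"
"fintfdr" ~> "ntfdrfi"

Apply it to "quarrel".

The transformation: move the first 2 characters to the end (rotate left by 2).
So "quarrel" becomes "arrelqu".

arrelqu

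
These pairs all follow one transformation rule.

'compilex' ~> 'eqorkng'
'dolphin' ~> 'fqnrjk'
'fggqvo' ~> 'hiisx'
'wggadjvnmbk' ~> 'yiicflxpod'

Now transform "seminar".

ugokpc

The rule is to delete the last character, then shift every letter 2 places forward in the alphabet (wrapping around).
Doing the same to "seminar": "ugokpc".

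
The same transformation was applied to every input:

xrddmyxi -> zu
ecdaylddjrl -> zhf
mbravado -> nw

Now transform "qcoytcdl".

ky

Rule — shift every letter 4 places backward in the alphabet (wrapping around), then keep one character in every 3, starting at position 3 (positions 3rd, 6th, 9th, ...).
"qcoytcdl" → "ky".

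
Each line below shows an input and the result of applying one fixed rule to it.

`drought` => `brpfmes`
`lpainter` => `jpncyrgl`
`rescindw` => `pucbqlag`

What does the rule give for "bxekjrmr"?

zpvkcpih

The transformation: shift every letter 2 places backward in the alphabet (wrapping around), then take characters alternately from the front and the back (1st, last, 2nd, 2nd-last, ...).
So "bxekjrmr" becomes "zpvkcpih".
(Check on "lpainter": → "jnyglrcp" → "jpncyrgl" ✓)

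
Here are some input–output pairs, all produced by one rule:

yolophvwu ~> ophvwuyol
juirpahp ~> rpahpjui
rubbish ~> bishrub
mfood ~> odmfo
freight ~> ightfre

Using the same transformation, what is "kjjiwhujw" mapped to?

iwhujwkjj

Looking at the pairs, the operation is to move the first 3 characters to the end (rotate left by 3).
"kjjiwhujw" → "iwhujwkjj".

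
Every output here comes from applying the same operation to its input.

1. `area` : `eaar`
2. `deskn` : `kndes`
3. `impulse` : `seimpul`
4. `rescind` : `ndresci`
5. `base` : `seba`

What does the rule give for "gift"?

Looking at the pairs, the operation is to move the last 2 characters to the front (rotate right by 2).
"gift" → "ftgi".

ftgi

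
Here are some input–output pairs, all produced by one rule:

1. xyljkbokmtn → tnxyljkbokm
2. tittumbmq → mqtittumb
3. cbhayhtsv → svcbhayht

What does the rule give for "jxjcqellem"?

In each case the input is transformed by: move the last 2 characters to the front (rotate right by 2).
Doing the same to "jxjcqellem": "emjxjcqell".

emjxjcqell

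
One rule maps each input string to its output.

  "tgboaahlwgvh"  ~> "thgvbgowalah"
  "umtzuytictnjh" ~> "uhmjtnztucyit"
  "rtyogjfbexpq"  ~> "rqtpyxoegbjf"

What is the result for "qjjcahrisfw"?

qwjfjsciarh

The transformation: take characters alternately from the front and the back (1st, last, 2nd, 2nd-last, ...).
For "qjjcahrisfw" the result is "qwjfjsciarh".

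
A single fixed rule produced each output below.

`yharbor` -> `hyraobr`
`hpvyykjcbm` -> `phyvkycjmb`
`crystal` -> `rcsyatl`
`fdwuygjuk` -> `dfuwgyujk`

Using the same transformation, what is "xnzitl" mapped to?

nxizlt

The pattern: swap each adjacent pair of characters (1↔2, 3↔4, ...).
"xnzitl" → "nxizlt".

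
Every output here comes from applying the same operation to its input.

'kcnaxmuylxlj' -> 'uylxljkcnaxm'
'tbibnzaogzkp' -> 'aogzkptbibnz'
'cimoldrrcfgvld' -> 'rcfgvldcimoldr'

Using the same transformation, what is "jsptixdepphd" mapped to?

Rule — swap the front and back halves of the string.
For "jsptixdepphd" the result is "depphdjsptix".

depphdjsptix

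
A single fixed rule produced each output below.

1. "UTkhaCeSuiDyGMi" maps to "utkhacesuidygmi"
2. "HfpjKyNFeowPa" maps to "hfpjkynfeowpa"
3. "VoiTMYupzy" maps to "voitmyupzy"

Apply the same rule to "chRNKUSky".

chrnkusky

Rule — convert every letter to lowercase.
"chRNKUSky" → "chrnkusky".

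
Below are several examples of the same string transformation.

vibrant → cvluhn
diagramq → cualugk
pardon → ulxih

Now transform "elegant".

What's happening: delete the first character, then shift every letter 6 places backward in the alphabet (wrapping around).
Starting from "elegant": after the first operation, "legant"; after the second, "fyauhn".

fyauhn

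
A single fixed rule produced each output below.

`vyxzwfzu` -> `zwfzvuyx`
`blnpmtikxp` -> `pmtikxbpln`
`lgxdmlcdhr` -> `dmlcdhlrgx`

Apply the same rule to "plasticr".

The transformation: swap the first and last characters, then move the first 3 characters to the end (rotate left by 3).
Starting from "plasticr": after the first operation, "rlasticp"; after the second, "sticprla".
(Check on "blnpmtikxp": → "plnpmtikxb" → "pmtikxbpln" ✓)

sticprla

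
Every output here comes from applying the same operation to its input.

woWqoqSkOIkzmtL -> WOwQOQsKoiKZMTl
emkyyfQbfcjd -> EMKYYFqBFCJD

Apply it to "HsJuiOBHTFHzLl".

The transformation: flip the case of every letter.
Doing the same to "HsJuiOBHTFHzLl": "hSjUIobhtfhZlL".

hSjUIobhtfhZlL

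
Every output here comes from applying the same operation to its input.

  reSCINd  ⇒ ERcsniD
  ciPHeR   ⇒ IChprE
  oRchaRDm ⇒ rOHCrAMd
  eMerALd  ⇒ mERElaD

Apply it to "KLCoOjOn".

lkOcJoNo

The transformation: swap each adjacent pair of characters (1↔2, 3↔4, ...), then flip the case of every letter.
Applying both steps to "KLCoOjOn": "LKoCjOnO", then "lkOcJoNo".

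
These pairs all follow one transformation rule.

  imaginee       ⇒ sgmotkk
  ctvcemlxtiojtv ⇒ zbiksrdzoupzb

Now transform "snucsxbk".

taiydhq

The transformation: delete the first character, then shift every letter 6 places forward in the alphabet (wrapping around).
Starting from "snucsxbk": after the first operation, "nucsxbk"; after the second, "taiydhq".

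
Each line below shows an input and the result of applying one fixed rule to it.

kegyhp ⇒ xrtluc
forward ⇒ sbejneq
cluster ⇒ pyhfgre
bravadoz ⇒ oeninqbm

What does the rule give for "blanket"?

The pattern: shift every letter 13 places forward in the alphabet (wrapping around) — i.e. ROT13.
For "blanket" the result is "oynaxrg".

oynaxrg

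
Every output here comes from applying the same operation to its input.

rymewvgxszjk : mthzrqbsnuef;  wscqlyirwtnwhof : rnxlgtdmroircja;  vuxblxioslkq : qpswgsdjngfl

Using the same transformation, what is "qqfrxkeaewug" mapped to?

llamsfzvzrpb

The transformation: shift every letter 5 places backward in the alphabet (wrapping around).
Doing the same to "qqfrxkeaewug": "llamsfzvzrpb".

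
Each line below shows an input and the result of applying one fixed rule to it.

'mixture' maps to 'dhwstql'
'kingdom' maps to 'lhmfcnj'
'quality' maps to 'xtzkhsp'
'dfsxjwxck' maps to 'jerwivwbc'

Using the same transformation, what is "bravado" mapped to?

Rule — shift every letter 1 place backward in the alphabet (wrapping around), then swap the first and last characters.
Doing the same to "bravado": "nqzuzca".

nqzuzca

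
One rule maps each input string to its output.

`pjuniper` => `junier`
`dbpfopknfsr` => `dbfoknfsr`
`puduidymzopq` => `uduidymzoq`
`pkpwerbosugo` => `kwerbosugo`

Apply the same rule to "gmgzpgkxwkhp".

gmgzgkxwkh

Looking at the pairs, the operation is to remove every "p".
"gmgzpgkxwkhp" → "gmgzgkxwkh".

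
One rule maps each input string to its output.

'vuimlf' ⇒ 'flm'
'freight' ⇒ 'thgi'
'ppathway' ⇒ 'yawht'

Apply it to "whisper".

reps

What's happening: reverse the string, then delete the last 3 characters.
Working it through for "whisper": intermediate "repsihw", final "reps".
(Check on "ppathway": → "yawhtapp" → "yawht" ✓)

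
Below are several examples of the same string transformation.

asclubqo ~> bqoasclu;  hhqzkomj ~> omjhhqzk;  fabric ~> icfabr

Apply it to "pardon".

Looking at the pairs, the operation is to move the first character to the end, then swap the front and back halves of the string.
So "pardon" becomes "onpard".

onpard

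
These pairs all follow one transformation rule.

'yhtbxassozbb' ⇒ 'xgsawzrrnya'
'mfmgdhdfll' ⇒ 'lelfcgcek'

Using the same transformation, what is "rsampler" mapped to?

qrzlokd

The rule is to delete the last character, then shift every letter 1 place backward in the alphabet (wrapping around).
On "rsampler": the first step gives "rsample", and the second then gives "qrzlokd".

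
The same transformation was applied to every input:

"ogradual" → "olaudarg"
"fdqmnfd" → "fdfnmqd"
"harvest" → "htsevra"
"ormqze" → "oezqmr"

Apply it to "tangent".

ttnegna

Each output is the input with this applied: reverse the string, then move the last character to the front.
Doing the same to "tangent": "ttnegna".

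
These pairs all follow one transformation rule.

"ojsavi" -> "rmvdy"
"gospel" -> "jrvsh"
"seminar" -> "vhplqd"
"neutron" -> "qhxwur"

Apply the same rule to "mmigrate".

Each output is the input with this applied: delete the last character, then shift every letter 3 places forward in the alphabet (wrapping around).
Applying that to "mmigrate" gives "ppljudw".

ppljudw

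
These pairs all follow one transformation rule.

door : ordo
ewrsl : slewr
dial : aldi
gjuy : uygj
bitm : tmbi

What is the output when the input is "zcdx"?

What's happening: move the last 2 characters to the front (rotate right by 2).
So "zcdx" becomes "dxzc".

dxzc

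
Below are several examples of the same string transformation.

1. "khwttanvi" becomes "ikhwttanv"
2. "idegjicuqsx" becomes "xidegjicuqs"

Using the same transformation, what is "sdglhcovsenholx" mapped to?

The pattern: move the last character to the front.
For "sdglhcovsenholx" the result is "xsdglhcovsenhol".

xsdglhcovsenhol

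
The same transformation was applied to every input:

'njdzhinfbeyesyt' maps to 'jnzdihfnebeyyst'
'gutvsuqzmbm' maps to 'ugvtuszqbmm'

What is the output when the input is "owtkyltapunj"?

The rule is to swap each adjacent pair of characters (1↔2, 3↔4, ...).
On "owtkyltapunj" that produces "woktlyatupjn".

woktlyatupjn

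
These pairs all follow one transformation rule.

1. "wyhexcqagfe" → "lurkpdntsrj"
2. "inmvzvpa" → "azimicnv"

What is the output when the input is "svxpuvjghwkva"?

ikchiwtujxinf

In each case the input is transformed by: shift every letter 13 places forward in the alphabet (wrapping around) — i.e. ROT13, then move the first character to the end.
Working it through for "svxpuvjghwkva": intermediate "fikchiwtujxin", final "ikchiwtujxinf".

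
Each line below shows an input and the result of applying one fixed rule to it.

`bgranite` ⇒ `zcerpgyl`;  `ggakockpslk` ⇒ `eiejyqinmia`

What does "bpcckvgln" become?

zlnjaeati

Each output is the input with this applied: take characters alternately from the front and the back (1st, last, 2nd, 2nd-last, ...), then shift every letter 2 places backward in the alphabet (wrapping around).
Working it through for "bpcckvgln": intermediate "bnplcgcvk", final "zlnjaeati".
(Check on "ggakockpslk": → "gkglaskpokc" → "eiejyqinmia" ✓)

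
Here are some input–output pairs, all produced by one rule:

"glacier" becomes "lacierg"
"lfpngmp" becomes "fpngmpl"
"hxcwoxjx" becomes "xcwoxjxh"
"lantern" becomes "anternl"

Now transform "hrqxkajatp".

rqxkajatph

Each output is the input with this applied: move the first character to the end.
For "hrqxkajatp" the result is "rqxkajatph".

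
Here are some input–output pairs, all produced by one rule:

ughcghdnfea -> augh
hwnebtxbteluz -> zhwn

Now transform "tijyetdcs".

stij

Each output is the input with this applied: move the last character to the front, then keep only the first 4 characters.
Working it through for "tijyetdcs": intermediate "stijyetdc", final "stij".
(Check on "ughcghdnfea": → "aughcghdnfe" → "augh" ✓)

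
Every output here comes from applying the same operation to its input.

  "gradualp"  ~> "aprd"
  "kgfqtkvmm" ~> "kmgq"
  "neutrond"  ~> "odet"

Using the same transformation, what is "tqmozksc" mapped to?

The transformation: keep every other character starting from the second (positions 2nd, 4th, 6th, ...), then move the last 2 characters to the front (rotate right by 2).
For "tqmozksc" the result is "kcqo".

kcqo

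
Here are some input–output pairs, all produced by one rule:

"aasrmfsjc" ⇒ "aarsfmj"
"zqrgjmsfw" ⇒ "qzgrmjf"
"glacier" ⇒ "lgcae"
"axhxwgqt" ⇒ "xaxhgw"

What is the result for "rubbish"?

urbbs

Looking at the pairs, the operation is to swap each adjacent pair of characters (1↔2, 3↔4, ...), then delete the last 2 characters.
Starting from "rubbish": after the first operation, "urbbsih"; after the second, "urbbs".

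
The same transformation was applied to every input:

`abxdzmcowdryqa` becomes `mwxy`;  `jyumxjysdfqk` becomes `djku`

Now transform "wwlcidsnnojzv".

Looking at the pairs, the operation is to keep one character in every 3, starting at position 3 (positions 3rd, 6th, 9th, ...), then sort the characters into alphabetical order.
"wwlcidsnnojzv" → "ldnz" → "dlnz".
(Check on "abxdzmcowdryqa": → "xmwy" → "mwxy" ✓)

dlnz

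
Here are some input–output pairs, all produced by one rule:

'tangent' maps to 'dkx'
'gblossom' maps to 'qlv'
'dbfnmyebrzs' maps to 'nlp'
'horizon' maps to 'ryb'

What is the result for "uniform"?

Each output is the input with this applied: shift every letter 10 places forward in the alphabet (wrapping around), then keep only the first 3 characters.
Working it through for "uniform": intermediate "exspybw", final "exs".

exs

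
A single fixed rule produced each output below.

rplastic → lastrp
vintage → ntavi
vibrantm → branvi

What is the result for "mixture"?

xtumi

The rule is to delete the last 2 characters, then move the first 2 characters to the end (rotate left by 2).
For "mixture", step one produces "mixtu"; step two turns that into "xtumi".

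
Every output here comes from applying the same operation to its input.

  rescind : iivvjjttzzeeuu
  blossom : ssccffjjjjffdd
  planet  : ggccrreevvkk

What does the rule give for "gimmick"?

xxzzddddzzttbb

The transformation: double every character, then shift every letter 9 places backward in the alphabet (wrapping around).
Applying both steps to "gimmick": "ggiimmmmiicckk", then "xxzzddddzzttbb".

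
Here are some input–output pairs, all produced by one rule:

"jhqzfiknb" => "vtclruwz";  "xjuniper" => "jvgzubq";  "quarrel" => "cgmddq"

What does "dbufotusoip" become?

pngrafgeau

The pattern: delete the last character, then shift every letter 12 places forward in the alphabet (wrapping around).
"dbufotusoip" → "dbufotusoi" → "pngrafgeau".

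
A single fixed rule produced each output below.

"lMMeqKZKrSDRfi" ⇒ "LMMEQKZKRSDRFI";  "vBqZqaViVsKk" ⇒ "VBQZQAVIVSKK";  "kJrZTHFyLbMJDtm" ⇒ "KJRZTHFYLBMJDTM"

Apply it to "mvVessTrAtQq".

MVVESSTRATQQ

In each case the input is transformed by: convert every letter to uppercase.
On "mvVessTrAtQq" that produces "MVVESSTRATQQ".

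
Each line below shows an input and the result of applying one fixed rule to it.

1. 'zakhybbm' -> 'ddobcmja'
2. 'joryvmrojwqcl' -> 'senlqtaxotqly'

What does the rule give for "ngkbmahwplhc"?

What's happening: shift every letter 2 places forward in the alphabet (wrapping around), then move the last 3 characters to the front (rotate right by 3).
On "ngkbmahwplhc" that produces "njepimdocjyr".

njepimdocjyr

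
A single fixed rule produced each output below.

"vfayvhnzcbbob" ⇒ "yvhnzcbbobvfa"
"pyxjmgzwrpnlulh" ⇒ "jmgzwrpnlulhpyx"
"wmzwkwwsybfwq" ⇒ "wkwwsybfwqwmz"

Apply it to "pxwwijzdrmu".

wijzdrmupxw

The rule is to move the first 3 characters to the end (rotate left by 3).
For "pxwwijzdrmu" the result is "wijzdrmupxw".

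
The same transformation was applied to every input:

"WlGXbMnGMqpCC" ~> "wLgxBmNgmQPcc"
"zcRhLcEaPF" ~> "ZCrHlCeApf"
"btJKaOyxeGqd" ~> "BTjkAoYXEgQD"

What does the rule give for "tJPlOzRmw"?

Looking at the pairs, the operation is to flip the case of every letter.
For "tJPlOzRmw" the result is "TjpLoZrMW".

TjpLoZrMW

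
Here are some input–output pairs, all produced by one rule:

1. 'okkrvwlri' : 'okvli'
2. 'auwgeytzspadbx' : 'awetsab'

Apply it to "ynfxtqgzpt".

The transformation: keep every other character starting from the first (positions 1st, 3rd, 5th, ...).
So "ynfxtqgzpt" becomes "yftgp".

yftgp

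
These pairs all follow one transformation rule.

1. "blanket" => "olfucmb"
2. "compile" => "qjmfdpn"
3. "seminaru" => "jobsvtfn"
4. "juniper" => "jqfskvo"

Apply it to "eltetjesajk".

Rule — shift every letter 1 place forward in the alphabet (wrapping around), then move the first 3 characters to the end (rotate left by 3).
"eltetjesajk" → "fmufukftbkl" → "fukftbklfmu".
(Check on "seminaru": → "tfnjobsv" → "jobsvtfn" ✓)

fukftbklfmu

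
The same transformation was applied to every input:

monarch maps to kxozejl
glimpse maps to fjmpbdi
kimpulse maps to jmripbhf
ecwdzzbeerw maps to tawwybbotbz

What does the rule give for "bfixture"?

In each case the input is transformed by: move the first 2 characters to the end (rotate left by 2), then shift every letter 3 places backward in the alphabet (wrapping around).
Applying both steps to "bfixture": "ixturebf", then "fuqrobyc".

fuqrobyc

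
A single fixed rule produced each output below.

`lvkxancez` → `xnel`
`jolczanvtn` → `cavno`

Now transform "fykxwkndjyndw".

The rule is to move the first 2 characters to the end (rotate left by 2), then keep every other character starting from the second (positions 2nd, 4th, 6th, ...).
On "fykxwkndjyndw": the first step gives "kxwkndjyndwfy", and the second then gives "xkdydf".

xkdydf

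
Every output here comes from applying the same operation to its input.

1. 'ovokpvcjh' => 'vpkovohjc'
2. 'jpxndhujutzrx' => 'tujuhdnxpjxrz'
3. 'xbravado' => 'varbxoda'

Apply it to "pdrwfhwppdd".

pwhfwrdpddp

What's happening: move the last 3 characters to the front (rotate right by 3), then reverse the string.
On "pdrwfhwppdd": the first step gives "pddpdrwfhwp", and the second then gives "pwhfwrdpddp".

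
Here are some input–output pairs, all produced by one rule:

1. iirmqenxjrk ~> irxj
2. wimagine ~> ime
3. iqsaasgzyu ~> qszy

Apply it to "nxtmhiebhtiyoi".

xtbhi

The rule is to swap each adjacent pair of characters (1↔2, 3↔4, ...), then keep one character in every 3, starting at position 1 (positions 1st, 4th, 7th, ...).
"nxtmhiebhtiyoi" → "xnmtihbethyiio" → "xtbhi".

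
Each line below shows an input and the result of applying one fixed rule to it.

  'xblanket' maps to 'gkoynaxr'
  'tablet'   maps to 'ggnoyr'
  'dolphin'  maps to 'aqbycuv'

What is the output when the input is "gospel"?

The rule is to shift every letter 13 places forward in the alphabet (wrapping around) — i.e. ROT13, then move the last character to the front.
Applying that to "gospel" gives "ytbfcr".
(Check on "dolphin": → "qbycuva" → "aqbycuv" ✓)

ytbfcr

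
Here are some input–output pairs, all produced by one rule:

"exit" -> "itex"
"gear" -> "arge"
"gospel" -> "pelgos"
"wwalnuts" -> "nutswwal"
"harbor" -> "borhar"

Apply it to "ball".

The pattern: swap the front and back halves of the string.
On "ball" that produces "llba".

llba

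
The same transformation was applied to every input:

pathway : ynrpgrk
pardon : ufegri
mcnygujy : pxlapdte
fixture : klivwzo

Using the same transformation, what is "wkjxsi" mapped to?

The rule is to move the first 3 characters to the end (rotate left by 3), then shift every letter 9 places backward in the alphabet (wrapping around).
On "wkjxsi": the first step gives "xsiwkj", and the second then gives "ojznba".

ojznba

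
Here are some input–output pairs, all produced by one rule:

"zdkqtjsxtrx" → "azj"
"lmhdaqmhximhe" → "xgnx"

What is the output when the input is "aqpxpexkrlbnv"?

fuhd

In each case the input is transformed by: shift every letter 10 places backward in the alphabet (wrapping around), then keep one character in every 3, starting at position 3 (positions 3rd, 6th, 9th, ...).
On "aqpxpexkrlbnv": the first step gives "qgfnfunahbrdl", and the second then gives "fuhd".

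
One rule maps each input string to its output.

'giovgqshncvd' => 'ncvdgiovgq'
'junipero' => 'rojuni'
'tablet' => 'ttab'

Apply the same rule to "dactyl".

Each output is the input with this applied: swap the front and back halves of the string, then delete the first 2 characters.
"dactyl" → "tyldac" → "ldac".

ldac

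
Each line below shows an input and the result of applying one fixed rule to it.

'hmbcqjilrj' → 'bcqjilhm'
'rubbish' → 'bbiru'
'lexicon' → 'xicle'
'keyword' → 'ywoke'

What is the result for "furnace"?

rnafu

The pattern: delete the last 2 characters, then move the first 2 characters to the end (rotate left by 2).
On "furnace": the first step gives "furna", and the second then gives "rnafu".
(Check on "keyword": → "keywo" → "ywoke" ✓)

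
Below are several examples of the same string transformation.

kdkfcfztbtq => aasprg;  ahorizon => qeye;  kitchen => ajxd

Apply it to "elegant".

uuqj

Each output is the input with this applied: keep every other character starting from the first (positions 1st, 3rd, 5th, ...), then shift every letter 10 places backward in the alphabet (wrapping around).
Starting from "elegant": after the first operation, "eeat"; after the second, "uuqj".
(Check on "ahorizon": → "aoio" → "qeye" ✓)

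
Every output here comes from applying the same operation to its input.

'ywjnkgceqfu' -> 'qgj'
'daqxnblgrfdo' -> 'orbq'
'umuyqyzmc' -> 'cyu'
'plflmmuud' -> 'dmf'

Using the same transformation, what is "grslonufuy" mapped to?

uns

Looking at the pairs, the operation is to keep one character in every 3, starting at position 3 (positions 3rd, 6th, 9th, ...), then reverse the string.
Working it through for "grslonufuy": intermediate "snu", final "uns".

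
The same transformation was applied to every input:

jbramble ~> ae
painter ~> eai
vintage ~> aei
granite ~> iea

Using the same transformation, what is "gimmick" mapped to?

Each output is the input with this applied: move the first 3 characters to the end (rotate left by 3), then keep only the vowels.
Doing the same to "gimmick": "ii".

ii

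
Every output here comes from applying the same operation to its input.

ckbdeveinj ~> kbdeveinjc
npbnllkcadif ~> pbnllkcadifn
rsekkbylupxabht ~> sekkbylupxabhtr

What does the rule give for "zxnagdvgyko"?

The rule is to move the first character to the end.
For "zxnagdvgyko" the result is "xnagdvgykoz".

xnagdvgykoz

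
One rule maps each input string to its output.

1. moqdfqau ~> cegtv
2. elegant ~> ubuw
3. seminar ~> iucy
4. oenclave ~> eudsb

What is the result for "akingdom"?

Looking at the pairs, the operation is to delete the last 3 characters, then shift every letter 10 places backward in the alphabet (wrapping around).
"akingdom" → "aking" → "qaydw".

qaydw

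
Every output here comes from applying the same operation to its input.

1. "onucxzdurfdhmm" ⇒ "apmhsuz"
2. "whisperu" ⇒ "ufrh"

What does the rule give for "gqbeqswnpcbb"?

The rule is to shift every letter 13 places forward in the alphabet (wrapping around) — i.e. ROT13, then keep every other character starting from the second (positions 2nd, 4th, 6th, ...).
"gqbeqswnpcbb" → "tdordfjacpoo" → "drfapo".
(Check on "whisperu": → "juvfcreh" → "ufrh" ✓)

drfapo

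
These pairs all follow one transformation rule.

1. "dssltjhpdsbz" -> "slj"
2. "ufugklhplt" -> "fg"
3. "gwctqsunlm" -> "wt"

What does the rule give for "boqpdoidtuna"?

opo

The transformation: keep every other character starting from the second (positions 2nd, 4th, 6th, ...), then delete the last 3 characters.
Starting from "boqpdoidtuna": after the first operation, "opodua"; after the second, "opo".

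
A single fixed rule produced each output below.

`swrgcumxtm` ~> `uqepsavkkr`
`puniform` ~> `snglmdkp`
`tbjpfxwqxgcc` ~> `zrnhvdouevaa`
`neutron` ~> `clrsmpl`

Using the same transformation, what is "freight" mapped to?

The rule is to shift every letter 2 places backward in the alphabet (wrapping around), then swap each adjacent pair of characters (1↔2, 3↔4, ...).
Applying both steps to "freight": "dpcgefr", then "pdgcfer".

pdgcfer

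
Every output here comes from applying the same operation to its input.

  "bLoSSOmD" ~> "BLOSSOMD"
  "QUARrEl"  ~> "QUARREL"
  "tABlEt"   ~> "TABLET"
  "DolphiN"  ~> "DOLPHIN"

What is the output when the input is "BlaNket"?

In each case the input is transformed by: convert every letter to uppercase.
For "BlaNket" the result is "BLANKET".

BLANKET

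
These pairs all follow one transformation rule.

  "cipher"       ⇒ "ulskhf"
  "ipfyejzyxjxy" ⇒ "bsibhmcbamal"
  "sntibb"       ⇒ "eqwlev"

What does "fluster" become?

uoxvwhi

Rule — swap the first and last characters, then shift every letter 3 places forward in the alphabet (wrapping around).
On "fluster": the first step gives "rlustef", and the second then gives "uoxvwhi".
(Check on "ipfyejzyxjxy": → "ypfyejzyxjxi" → "bsibhmcbamal" ✓)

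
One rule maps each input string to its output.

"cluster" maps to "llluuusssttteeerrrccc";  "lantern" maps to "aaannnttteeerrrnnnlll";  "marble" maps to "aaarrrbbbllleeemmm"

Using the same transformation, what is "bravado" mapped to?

rrraaavvvaaadddooobbb

Rule — move the first character to the end, then repeat every character 3 times.
Starting from "bravado": after the first operation, "ravadob"; after the second, "rrraaavvvaaadddooobbb".
(Check on "cluster": → "lusterc" → "llluuusssttteeerrrccc" ✓)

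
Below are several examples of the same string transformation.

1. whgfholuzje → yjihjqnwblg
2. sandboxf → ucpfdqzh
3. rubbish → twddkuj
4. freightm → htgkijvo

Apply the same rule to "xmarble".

zoctdng

Looking at the pairs, the operation is to shift every letter 2 places forward in the alphabet (wrapping around).
Doing the same to "xmarble": "zoctdng".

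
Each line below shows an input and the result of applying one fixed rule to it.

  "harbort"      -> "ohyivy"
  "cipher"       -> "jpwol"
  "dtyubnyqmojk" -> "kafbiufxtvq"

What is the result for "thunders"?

The transformation: shift every letter 7 places forward in the alphabet (wrapping around), then delete the last character.
On "thunders": the first step gives "aobuklyz", and the second then gives "aobukly".

aobukly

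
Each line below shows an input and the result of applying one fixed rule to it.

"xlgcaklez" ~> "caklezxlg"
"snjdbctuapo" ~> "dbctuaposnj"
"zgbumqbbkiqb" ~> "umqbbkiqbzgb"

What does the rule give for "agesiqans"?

siqansage

The transformation: move the first 3 characters to the end (rotate left by 3).
"agesiqans" → "siqansage".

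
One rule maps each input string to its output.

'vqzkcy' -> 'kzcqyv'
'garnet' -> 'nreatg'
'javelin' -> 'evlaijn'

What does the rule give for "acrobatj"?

Rule — move the first 3 characters to the end (rotate left by 3), then take characters alternately from the front and the back (1st, last, 2nd, 2nd-last, ...).
Working it through for "acrobatj": intermediate "obatjacr", final "orbcaatj".
(Check on "javelin": → "elinjav" → "evlaijn" ✓)

orbcaatj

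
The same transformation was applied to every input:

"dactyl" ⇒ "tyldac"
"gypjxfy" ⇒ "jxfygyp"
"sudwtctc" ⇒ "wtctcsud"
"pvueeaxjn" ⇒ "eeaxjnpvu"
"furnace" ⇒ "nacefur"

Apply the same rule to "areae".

Each output is the input with this applied: move the first 3 characters to the end (rotate left by 3).
On "areae" that produces "aeare".

aeare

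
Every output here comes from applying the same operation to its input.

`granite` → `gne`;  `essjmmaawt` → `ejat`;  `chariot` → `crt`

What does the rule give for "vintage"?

Each output is the input with this applied: keep one character in every 3, starting at position 1 (positions 1st, 4th, 7th, ...).
So "vintage" becomes "vte".

vte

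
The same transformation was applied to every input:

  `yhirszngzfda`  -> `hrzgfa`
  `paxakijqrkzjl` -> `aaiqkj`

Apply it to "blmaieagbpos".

The transformation: keep every other character starting from the second (positions 2nd, 4th, 6th, ...).
For "blmaieagbpos" the result is "laegps".

laegps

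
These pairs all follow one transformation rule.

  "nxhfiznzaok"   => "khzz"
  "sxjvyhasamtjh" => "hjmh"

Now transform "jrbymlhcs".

sbl

The pattern: take characters alternately from the front and the back (1st, last, 2nd, 2nd-last, ...), then keep one character in every 3, starting at position 2 (positions 2nd, 5th, 8th, ...).
Applying both steps to "jrbymlhcs": "jsrcbhylm", then "sbl".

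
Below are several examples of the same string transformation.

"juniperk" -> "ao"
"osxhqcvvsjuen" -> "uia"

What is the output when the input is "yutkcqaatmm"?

eai

The rule is to shift every letter 6 places forward in the alphabet (wrapping around), then keep only the vowels.
Working it through for "yutkcqaatmm": intermediate "eazqiwggzss", final "eai".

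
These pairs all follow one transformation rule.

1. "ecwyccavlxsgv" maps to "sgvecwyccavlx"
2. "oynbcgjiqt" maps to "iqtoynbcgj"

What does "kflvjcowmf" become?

wmfkflvjco

Each output is the input with this applied: move the last 3 characters to the front (rotate right by 3).
So "kflvjcowmf" becomes "wmfkflvjco".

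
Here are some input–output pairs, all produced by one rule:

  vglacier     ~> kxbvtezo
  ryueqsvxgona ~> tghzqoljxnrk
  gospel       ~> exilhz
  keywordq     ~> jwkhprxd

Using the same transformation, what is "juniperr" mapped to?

Looking at the pairs, the operation is to reverse the string, then shift every letter 7 places backward in the alphabet (wrapping around).
On "juniperr" that produces "kkxibgnc".

kkxibgnc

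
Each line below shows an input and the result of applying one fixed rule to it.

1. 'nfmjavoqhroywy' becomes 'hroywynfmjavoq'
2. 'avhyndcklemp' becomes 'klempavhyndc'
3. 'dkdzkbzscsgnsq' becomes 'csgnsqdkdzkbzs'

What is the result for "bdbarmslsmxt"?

lsmxtbdbarms

What's happening: swap the front and back halves of the string, then move the first character to the end.
For "bdbarmslsmxt", step one produces "slsmxtbdbarm"; step two turns that into "lsmxtbdbarms".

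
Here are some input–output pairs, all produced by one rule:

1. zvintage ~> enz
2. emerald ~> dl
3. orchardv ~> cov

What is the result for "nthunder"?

enu

The pattern: sort the characters into alphabetical order, then keep one character in every 3, starting at position 2 (positions 2nd, 5th, 8th, ...).
On "nthunder": the first step gives "dehnnrtu", and the second then gives "enu".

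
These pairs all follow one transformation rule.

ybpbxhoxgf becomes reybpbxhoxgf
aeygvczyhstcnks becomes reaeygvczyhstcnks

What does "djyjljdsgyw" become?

redjyjljdsgyw

The transformation: prepend "re".
Doing the same to "djyjljdsgyw": "redjyjljdsgyw".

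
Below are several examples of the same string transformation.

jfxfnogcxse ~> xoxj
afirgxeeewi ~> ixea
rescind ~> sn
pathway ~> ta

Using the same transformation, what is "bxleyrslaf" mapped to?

lra

In each case the input is transformed by: move the first character to the end, then keep one character in every 3, starting at position 2 (positions 2nd, 5th, 8th, ...).
For "bxleyrslaf", step one produces "xleyrslafb"; step two turns that into "lra".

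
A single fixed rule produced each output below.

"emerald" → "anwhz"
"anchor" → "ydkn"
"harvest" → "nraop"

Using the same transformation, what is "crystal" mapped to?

uopwh

Looking at the pairs, the operation is to shift every letter 4 places backward in the alphabet (wrapping around), then delete the first 2 characters.
Starting from "crystal": after the first operation, "ynuopwh"; after the second, "uopwh".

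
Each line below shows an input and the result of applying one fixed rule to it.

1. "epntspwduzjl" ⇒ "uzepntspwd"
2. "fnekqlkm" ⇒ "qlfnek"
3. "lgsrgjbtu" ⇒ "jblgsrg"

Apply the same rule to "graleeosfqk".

sfgraleeo

What's happening: delete the last 2 characters, then move the last 2 characters to the front (rotate right by 2).
"graleeosfqk" → "graleeosf" → "sfgraleeo".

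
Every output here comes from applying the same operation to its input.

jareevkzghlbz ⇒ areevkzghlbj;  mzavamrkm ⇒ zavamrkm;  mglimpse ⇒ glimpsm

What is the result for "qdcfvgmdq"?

The transformation: delete the last character, then move the first character to the end.
"qdcfvgmdq" → "qdcfvgmd" → "dcfvgmdq".

dcfvgmdq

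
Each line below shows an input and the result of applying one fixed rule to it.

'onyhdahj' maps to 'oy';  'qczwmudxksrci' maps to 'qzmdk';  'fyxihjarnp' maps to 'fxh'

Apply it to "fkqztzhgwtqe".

fqth

What's happening: keep every other character starting from the first (positions 1st, 3rd, 5th, ...), then delete the last 2 characters.
Doing the same to "fkqztzhgwtqe": "fqth".
(Check on "fyxihjarnp": → "fxhan" → "fxh" ✓)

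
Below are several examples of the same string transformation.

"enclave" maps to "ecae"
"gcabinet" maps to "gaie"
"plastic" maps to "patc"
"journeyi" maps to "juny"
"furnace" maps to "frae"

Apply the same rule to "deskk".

dsk

What's happening: keep every other character starting from the first (positions 1st, 3rd, 5th, ...).
Doing the same to "deskk": "dsk".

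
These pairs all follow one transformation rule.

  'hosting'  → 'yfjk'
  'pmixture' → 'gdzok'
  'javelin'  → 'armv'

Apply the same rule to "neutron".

Rule — shift every letter 9 places backward in the alphabet (wrapping around), then delete the last 3 characters.
Applying both steps to "neutron": "evlkife", then "evlk".

evlk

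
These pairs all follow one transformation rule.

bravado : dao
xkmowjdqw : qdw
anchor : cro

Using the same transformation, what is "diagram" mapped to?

arm

What's happening: swap each adjacent pair of characters (1↔2, 3↔4, ...), then keep only the last 3 characters.
Starting from "diagram": after the first operation, "idgaarm"; after the second, "arm".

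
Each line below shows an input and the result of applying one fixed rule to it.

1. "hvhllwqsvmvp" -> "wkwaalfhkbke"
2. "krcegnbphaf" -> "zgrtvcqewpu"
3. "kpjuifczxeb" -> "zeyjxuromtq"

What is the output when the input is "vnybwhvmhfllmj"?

kcnqlwkbwuaaby

Looking at the pairs, the operation is to shift every letter 11 places backward in the alphabet (wrapping around).
On "vnybwhvmhfllmj" that produces "kcnqlwkbwuaaby".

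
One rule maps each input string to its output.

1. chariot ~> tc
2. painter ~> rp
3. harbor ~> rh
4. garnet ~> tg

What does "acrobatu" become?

ua

The rule is to move the first character to the end, then keep only the last 2 characters.
On "acrobatu": the first step gives "crobatua", and the second then gives "ua".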